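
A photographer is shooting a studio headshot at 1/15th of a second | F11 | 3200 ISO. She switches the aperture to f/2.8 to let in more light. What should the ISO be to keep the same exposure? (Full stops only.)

ISO 200

Aperture: f/11 → f/8 → f/5.6 → f/4 → f/2.8 — 4 stops opened up (brighter).
Need 4 stops darker from the ISO: 3200 → 1600 → 800 → 400 → 200.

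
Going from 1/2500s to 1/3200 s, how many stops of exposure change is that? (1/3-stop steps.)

1/3 stop

1/2500 → 1/3200 — count the steps: 1 third-stops = 1/3 stop.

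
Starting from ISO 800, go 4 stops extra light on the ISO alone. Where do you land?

ISO 12800

ISO: 800 → 1600 → 3200 → 6400 → 12800 — 4 stops raised (brighter).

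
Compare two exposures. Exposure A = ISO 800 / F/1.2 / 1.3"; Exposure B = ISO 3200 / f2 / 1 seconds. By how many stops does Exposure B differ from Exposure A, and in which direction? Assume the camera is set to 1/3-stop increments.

Aperture: f/1.2 → f/1.4 → f/1.6 → f/1.8 → f/2 — 1 1/3 stops stopped down (darker).
Shutter speed: 1.3 → 1 — 1/3 stop faster (darker).
ISO: 800 → 1000 → 1250 → 1600 → 2000 → 2500 → 3200 — 2 stops higher (brighter).
Net: −1 1/3 −1/3 +2 = +1/3 stops.

1/3 stop brighter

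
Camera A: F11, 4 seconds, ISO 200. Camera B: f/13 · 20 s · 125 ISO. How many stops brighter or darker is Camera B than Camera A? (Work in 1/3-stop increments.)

1 1/3 stops brighter

Aperture: f/11 → f/13 — 1/3 stop smaller aperture (darker).
Shutter speed: 4 → 5 → 6 → 8 → 10 → 13 → 15 → 20 — 2 1/3 stops longer (brighter).
ISO: 200 → 160 → 125 — 2/3 stop dropped (darker).
Net: −1/3 +2 1/3 −2/3 = +1 1/3 stops.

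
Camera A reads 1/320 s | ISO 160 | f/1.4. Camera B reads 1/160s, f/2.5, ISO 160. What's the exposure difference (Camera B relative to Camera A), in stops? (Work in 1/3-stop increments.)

2/3 stop darker

Aperture: f/1.4 → f/1.6 → f/1.8 → f/2 → f/2.2 → f/2.5 — 1 2/3 stops stopped down (darker).
Shutter speed: 1/320 → 1/250 → 1/200 → 1/160 — 1 stop slower (brighter).
ISO: unchanged.
Net: −1 2/3 +1 = −2/3 stops.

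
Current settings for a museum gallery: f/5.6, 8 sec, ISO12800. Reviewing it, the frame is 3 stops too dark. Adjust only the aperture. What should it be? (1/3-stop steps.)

Underexposed by 3 stops → need 3 stops brighter.
Aperture: f/5.6 → f/5 → f/4.5 → f/4 → f/3.5 → f/3.2 → f/2.8 → f/2.5 → f/2.2 → f/2.

f/2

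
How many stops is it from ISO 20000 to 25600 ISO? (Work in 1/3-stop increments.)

1/3 stop

20000 → 25600 — count the steps: 1 third-stops = 1/3 stop.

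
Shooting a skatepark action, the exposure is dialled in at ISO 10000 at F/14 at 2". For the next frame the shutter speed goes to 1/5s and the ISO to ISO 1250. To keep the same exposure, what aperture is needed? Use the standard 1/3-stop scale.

f/1.6

Shutter speed: 2 → 1.6 → 1.3 → 1 → 0.8 → 0.6 → 0.5 → 0.4 → 0.3 → 1/4 → 1/5 — 3 1/3 stops faster (darker).
ISO: 10000 → 8000 → 6400 → 5000 → 4000 → 3200 → 2500 → 2000 → 1600 → 1250 — 3 stops dropped (darker).
Net change so far: 6 1/3 stops darker. Offset with the aperture: f/14 → f/13 → f/11 → f/10 → f/9 → f/8 → f/7.1 → f/6.3 → f/5.6 → f/5 → f/4.5 → f/4 → f/3.5 → f/3.2 → f/2.8 → f/2.5 → f/2.2 → f/2 → f/1.8 → f/1.6.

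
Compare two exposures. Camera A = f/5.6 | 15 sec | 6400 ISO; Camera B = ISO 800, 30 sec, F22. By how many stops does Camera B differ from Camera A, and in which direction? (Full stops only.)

Aperture: f/5.6 → f/8 → f/11 → f/16 → f/22 — 4 stops smaller aperture (darker).
Shutter speed: 15 → 30 — 1 stop longer (brighter).
ISO: 6400 → 3200 → 1600 → 800 — 3 stops dropped (darker).
Net: −4 +1 −3 = −6 stops.

6 stops darker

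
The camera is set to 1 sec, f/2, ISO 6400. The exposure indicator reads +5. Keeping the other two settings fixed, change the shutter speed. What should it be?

Overexposed by 5 stops → need 5 stops darker.
Shutter speed: 1 → 1/2 → 1/4 → 1/8 → 1/15 → 1/30.

1/30s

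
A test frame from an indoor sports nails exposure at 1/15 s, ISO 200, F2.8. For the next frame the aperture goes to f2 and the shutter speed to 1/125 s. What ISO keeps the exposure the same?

Aperture: f/2.8 → f/2 — 1 stop larger aperture (brighter).
Shutter speed: 1/15 → 1/30 → 1/60 → 1/125 — 3 stops shorter (darker).
Net change so far: 2 stops darker. Offset with the ISO: 200 → 400 → 800.

ISO 800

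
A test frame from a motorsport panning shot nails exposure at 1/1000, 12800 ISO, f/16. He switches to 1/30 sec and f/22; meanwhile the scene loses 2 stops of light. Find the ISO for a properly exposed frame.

Scene light: 2 stops darker.
Shutter speed: 1/1000 → 1/500 → 1/250 → 1/125 → 1/60 → 1/30 — 5 stops longer (brighter).
Aperture: f/16 → f/22 — 1 stop narrower (darker).
Net so far: 2 stops brighter. ISO: 12800 → 6400 → 3200.

ISO 3200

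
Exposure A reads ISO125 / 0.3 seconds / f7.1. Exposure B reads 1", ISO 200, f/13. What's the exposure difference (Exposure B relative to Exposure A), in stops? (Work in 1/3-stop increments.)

Aperture: f/7.1 → f/8 → f/9 → f/10 → f/11 → f/13 — 1 2/3 stops stopped down (darker).
Shutter speed: 0.3 → 0.4 → 0.5 → 0.6 → 0.8 → 1 — 1 2/3 stops longer (brighter).
ISO: 125 → 160 → 200 — 2/3 stop raised (brighter).
Net: −1 2/3 +1 2/3 +2/3 = +2/3 stops.

2/3 stop brighter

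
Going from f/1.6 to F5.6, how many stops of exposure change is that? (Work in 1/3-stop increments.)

3 2/3 stops

f/1.6 → f/1.8 → f/2 → f/2.2 → f/2.5 → f/2.8 → f/3.2 → f/3.5 → f/4 → f/4.5 → f/5 → f/5.6 — count the steps: 11 third-stops = 3 2/3 stops.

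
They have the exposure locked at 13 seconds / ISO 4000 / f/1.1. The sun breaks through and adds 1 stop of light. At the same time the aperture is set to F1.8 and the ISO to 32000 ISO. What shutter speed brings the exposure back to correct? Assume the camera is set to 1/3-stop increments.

2 s

Scene light: 1 stop brighter.
Aperture: f/1.1 → f/1.2 → f/1.4 → f/1.6 → f/1.8 — 1 1/3 stops narrower (darker).
ISO: 4000 → 5000 → 6400 → 8000 → 10000 → 12800 → 16000 → 20000 → 25600 → 32000 — 3 stops higher (brighter).
Net so far: 2 2/3 stops brighter. Shutter speed: 13 → 10 → 8 → 6 → 5 → 4 → 3.2 → 2.5 → 2.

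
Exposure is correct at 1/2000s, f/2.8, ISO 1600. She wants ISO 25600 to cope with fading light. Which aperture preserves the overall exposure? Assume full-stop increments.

f/11

ISO: 1600 → 3200 → 6400 → 12800 → 25600 — 4 stops higher (brighter).
Need 4 stops darker from the aperture: f/2.8 → f/4 → f/5.6 → f/8 → f/11.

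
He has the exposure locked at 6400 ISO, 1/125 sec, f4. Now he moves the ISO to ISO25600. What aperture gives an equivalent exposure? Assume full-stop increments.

ISO: 6400 → 12800 → 25600 — 2 stops higher (brighter).
Need 2 stops darker from the aperture: f/4 → f/5.6 → f/8.

f/8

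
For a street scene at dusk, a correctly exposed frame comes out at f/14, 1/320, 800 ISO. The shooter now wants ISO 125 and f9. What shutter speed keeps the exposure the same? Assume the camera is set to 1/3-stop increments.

1/125s

ISO: 800 → 640 → 500 → 400 → 320 → 250 → 200 → 160 → 125 — 2 2/3 stops lower (darker).
Aperture: f/14 → f/13 → f/11 → f/10 → f/9 — 1 1/3 stops larger aperture (brighter).
Net change so far: 1 1/3 stops darker. Offset with the shutter speed: 1/320 → 1/250 → 1/200 → 1/160 → 1/125.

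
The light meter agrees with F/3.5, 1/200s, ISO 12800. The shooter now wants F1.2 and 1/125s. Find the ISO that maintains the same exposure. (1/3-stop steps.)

Aperture: f/3.5 → f/3.2 → f/2.8 → f/2.5 → f/2.2 → f/2 → f/1.8 → f/1.6 → f/1.4 → f/1.2 — 3 stops wider (brighter).
Shutter speed: 1/200 → 1/160 → 1/125 — 2/3 stop longer (brighter).
Net change so far: 3 2/3 stops brighter. Offset with the ISO: 12800 → 10000 → 8000 → 6400 → 5000 → 4000 → 3200 → 2500 → 2000 → 1600 → 1250 → 1000.

ISO 1000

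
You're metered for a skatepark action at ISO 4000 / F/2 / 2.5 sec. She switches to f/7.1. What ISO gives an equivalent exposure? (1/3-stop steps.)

Aperture: f/2 → f/2.2 → f/2.5 → f/2.8 → f/3.2 → f/3.5 → f/4 → f/4.5 → f/5 → f/5.6 → f/6.3 → f/7.1 — 3 2/3 stops smaller aperture (darker).
Need 3 2/3 stops brighter from the ISO: 4000 → 5000 → 6400 → 8000 → 10000 → 12800 → 16000 → 20000 → 25600 → 32000 → 40000 → 51200.

ISO 51200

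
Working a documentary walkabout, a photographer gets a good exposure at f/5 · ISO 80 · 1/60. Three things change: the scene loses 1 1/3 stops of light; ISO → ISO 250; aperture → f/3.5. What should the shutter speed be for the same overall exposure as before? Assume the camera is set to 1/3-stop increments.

1/160s

Scene light: 1 1/3 stops darker.
ISO: 80 → 100 → 125 → 160 → 200 → 250 — 1 2/3 stops higher (brighter).
Aperture: f/5 → f/4.5 → f/4 → f/3.5 — 1 stop larger aperture (brighter).
Net so far: 1 1/3 stops brighter. Shutter speed: 1/60 → 1/80 → 1/100 → 1/125 → 1/160.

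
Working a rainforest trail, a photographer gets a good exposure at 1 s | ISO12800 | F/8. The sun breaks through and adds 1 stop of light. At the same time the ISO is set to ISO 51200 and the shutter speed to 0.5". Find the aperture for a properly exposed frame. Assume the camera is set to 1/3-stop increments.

f/16

Scene light: 1 stop brighter.
ISO: 12800 → 16000 → 20000 → 25600 → 32000 → 40000 → 51200 — 2 stops higher (brighter).
Shutter speed: 1 → 0.8 → 0.6 → 0.5 — 1 stop shorter (darker).
Net so far: 2 stops brighter. Aperture: f/8 → f/9 → f/10 → f/11 → f/13 → f/14 → f/16.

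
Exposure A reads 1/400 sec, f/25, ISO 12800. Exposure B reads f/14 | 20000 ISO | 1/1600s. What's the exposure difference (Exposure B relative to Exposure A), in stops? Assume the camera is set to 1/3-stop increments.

Aperture: f/25 → f/22 → f/20 → f/18 → f/16 → f/14 — 1 2/3 stops wider (brighter).
Shutter speed: 1/400 → 1/500 → 1/640 → 1/800 → 1/1000 → 1/1250 → 1/1600 — 2 stops faster (darker).
ISO: 12800 → 16000 → 20000 — 2/3 stop raised (brighter).
Net: +1 2/3 −2 +2/3 = +1/3 stops.

1/3 stop brighter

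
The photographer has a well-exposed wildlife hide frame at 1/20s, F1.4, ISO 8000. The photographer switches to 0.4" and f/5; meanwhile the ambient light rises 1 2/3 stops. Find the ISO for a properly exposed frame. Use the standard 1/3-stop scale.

ISO 4000

Scene light: 1 2/3 stops brighter.
Shutter speed: 1/20 → 1/15 → 1/13 → 1/10 → 1/8 → 1/6 → 1/5 → 1/4 → 0.3 → 0.4 — 3 stops slower (brighter).
Aperture: f/1.4 → f/1.6 → f/1.8 → f/2 → f/2.2 → f/2.5 → f/2.8 → f/3.2 → f/3.5 → f/4 → f/4.5 → f/5 — 3 2/3 stops narrower (darker).
Net so far: 1 stop brighter. ISO: 8000 → 6400 → 5000 → 4000.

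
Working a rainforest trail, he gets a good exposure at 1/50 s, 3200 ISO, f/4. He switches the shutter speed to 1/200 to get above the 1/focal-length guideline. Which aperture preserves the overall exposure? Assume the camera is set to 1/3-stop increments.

Shutter speed: 1/50 → 1/60 → 1/80 → 1/100 → 1/125 → 1/160 → 1/200 — 2 stops shorter (darker).
Need 2 stops brighter from the aperture: f/4 → f/3.5 → f/3.2 → f/2.8 → f/2.5 → f/2.2 → f/2.

f/2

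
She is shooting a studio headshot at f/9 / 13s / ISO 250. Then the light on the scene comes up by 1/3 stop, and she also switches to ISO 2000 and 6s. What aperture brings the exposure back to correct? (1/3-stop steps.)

f/20

Scene light: 1/3 stop brighter.
ISO: 250 → 320 → 400 → 500 → 640 → 800 → 1000 → 1250 → 1600 → 2000 — 3 stops higher (brighter).
Shutter speed: 13 → 10 → 8 → 6 — 1 stop shorter (darker).
Net so far: 2 1/3 stops brighter. Aperture: f/9 → f/10 → f/11 → f/13 → f/14 → f/16 → f/18 → f/20.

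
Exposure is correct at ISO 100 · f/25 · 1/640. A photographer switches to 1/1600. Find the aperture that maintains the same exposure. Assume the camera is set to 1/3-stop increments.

f/16

Shutter speed: 1/640 → 1/800 → 1/1000 → 1/1250 → 1/1600 — 1 1/3 stops faster (darker).
Need 1 1/3 stops brighter from the aperture: f/25 → f/22 → f/20 → f/18 → f/16.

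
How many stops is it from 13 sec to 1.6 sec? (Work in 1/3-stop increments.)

3 stops

13 → 10 → 8 → 6 → 5 → 4 → 3.2 → 2.5 → 2 → 1.6 — count the steps: 9 third-stops = 3 stops.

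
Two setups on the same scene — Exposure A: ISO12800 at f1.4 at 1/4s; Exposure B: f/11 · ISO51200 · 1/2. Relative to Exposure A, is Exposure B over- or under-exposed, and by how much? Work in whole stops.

Aperture: f/1.4 → f/2 → f/2.8 → f/4 → f/5.6 → f/8 → f/11 — 6 stops stopped down (darker).
Shutter speed: 1/4 → 1/2 — 1 stop slower (brighter).
ISO: 12800 → 25600 → 51200 — 2 stops raised (brighter).
Net: −6 +1 +2 = −3 stops.

3 stops darker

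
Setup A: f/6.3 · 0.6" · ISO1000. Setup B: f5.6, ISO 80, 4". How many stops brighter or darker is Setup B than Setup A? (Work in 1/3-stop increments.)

Aperture: f/6.3 → f/5.6 — 1/3 stop wider (brighter).
Shutter speed: 0.6 → 0.8 → 1 → 1.3 → 1.6 → 2 → 2.5 → 3.2 → 4 — 2 2/3 stops slower (brighter).
ISO: 1000 → 800 → 640 → 500 → 400 → 320 → 250 → 200 → 160 → 125 → 100 → 80 — 3 2/3 stops lower (darker).
Net: +1/3 +2 2/3 −3 2/3 = −2/3 stops.

2/3 stop darker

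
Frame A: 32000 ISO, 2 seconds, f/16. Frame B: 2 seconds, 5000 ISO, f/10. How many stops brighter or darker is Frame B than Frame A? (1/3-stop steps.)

1 1/3 stops darker

Aperture: f/16 → f/14 → f/13 → f/11 → f/10 — 1 1/3 stops larger aperture (brighter).
Shutter speed: unchanged.
ISO: 32000 → 25600 → 20000 → 16000 → 12800 → 10000 → 8000 → 6400 → 5000 — 2 2/3 stops dropped (darker).
Net: +1 1/3 −2 2/3 = −1 1/3 stops.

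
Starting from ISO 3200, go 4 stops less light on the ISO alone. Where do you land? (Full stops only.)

ISO: 3200 → 1600 → 800 → 400 → 200 — 4 stops lower (darker).

ISO 200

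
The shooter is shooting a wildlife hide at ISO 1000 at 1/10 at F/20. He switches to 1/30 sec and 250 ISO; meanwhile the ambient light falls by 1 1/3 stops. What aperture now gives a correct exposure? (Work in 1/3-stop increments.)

Scene light: 1 1/3 stops darker.
Shutter speed: 1/10 → 1/13 → 1/15 → 1/20 → 1/25 → 1/30 — 1 2/3 stops faster (darker).
ISO: 1000 → 800 → 640 → 500 → 400 → 320 → 250 — 2 stops dropped (darker).
Net so far: 5 stops darker. Aperture: f/20 → f/18 → f/16 → f/14 → f/13 → f/11 → f/10 → f/9 → f/8 → f/7.1 → f/6.3 → f/5.6 → f/5 → f/4.5 → f/4 → f/3.5.

f/3.5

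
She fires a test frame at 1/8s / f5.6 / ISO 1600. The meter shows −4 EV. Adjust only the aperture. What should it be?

f/1.4

Underexposed by 4 stops → need 4 stops brighter.
Aperture: f/5.6 → f/4 → f/2.8 → f/2 → f/1.4.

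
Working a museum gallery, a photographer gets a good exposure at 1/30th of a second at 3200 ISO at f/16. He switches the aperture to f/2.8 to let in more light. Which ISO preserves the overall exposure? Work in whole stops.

ISO 100

Aperture: f/16 → f/11 → f/8 → f/5.6 → f/4 → f/2.8 — 5 stops larger aperture (brighter).
Need 5 stops darker from the ISO: 3200 → 1600 → 800 → 400 → 200 → 100.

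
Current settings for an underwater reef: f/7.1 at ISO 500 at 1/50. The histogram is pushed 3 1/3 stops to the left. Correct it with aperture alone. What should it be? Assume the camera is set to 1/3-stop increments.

f/2.2

Underexposed by 3 1/3 stops → need 3 1/3 stops brighter.
Aperture: f/7.1 → f/6.3 → f/5.6 → f/5 → f/4.5 → f/4 → f/3.5 → f/3.2 → f/2.8 → f/2.5 → f/2.2.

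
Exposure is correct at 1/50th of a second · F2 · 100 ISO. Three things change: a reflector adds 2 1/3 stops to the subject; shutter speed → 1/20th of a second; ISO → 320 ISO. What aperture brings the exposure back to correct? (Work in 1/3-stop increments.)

f/13

Scene light: 2 1/3 stops brighter.
Shutter speed: 1/50 → 1/40 → 1/30 → 1/25 → 1/20 — 1 1/3 stops slower (brighter).
ISO: 100 → 125 → 160 → 200 → 250 → 320 — 1 2/3 stops raised (brighter).
Net so far: 5 1/3 stops brighter. Aperture: f/2 → f/2.2 → f/2.5 → f/2.8 → f/3.2 → f/3.5 → f/4 → f/4.5 → f/5 → f/5.6 → f/6.3 → f/7.1 → f/8 → f/9 → f/10 → f/11 → f/13.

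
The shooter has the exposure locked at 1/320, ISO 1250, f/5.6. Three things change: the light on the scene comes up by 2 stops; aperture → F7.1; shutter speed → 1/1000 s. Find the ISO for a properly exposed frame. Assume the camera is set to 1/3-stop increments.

Scene light: 2 stops brighter.
Aperture: f/5.6 → f/6.3 → f/7.1 — 2/3 stop stopped down (darker).
Shutter speed: 1/320 → 1/400 → 1/500 → 1/640 → 1/800 → 1/1000 — 1 2/3 stops shorter (darker).
Net so far: 1/3 stop darker. ISO: 1250 → 1600.

ISO 1600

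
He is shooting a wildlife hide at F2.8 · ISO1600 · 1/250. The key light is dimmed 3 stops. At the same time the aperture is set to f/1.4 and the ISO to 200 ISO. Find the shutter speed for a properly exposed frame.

Scene light: 3 stops darker.
Aperture: f/2.8 → f/2 → f/1.4 — 2 stops opened up (brighter).
ISO: 1600 → 800 → 400 → 200 — 3 stops lower (darker).
Net so far: 4 stops darker. Shutter speed: 1/250 → 1/125 → 1/60 → 1/30 → 1/15.

1/15s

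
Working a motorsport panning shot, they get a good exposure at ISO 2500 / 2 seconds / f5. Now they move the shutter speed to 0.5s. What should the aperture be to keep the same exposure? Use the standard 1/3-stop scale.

f/2.5

Shutter speed: 2 → 1.6 → 1.3 → 1 → 0.8 → 0.6 → 0.5 — 2 stops shorter (darker).
Need 2 stops brighter from the aperture: f/5 → f/4.5 → f/4 → f/3.5 → f/3.2 → f/2.8 → f/2.5.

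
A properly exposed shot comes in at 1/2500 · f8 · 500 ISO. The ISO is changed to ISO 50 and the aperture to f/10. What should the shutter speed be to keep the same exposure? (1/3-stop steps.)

ISO: 500 → 400 → 320 → 250 → 200 → 160 → 125 → 100 → 80 → 64 → 50 — 3 1/3 stops lower (darker).
Aperture: f/8 → f/9 → f/10 — 2/3 stop narrower (darker).
Net change so far: 4 stops darker. Offset with the shutter speed: 1/2500 → 1/2000 → 1/1600 → 1/1250 → 1/1000 → 1/800 → 1/640 → 1/500 → 1/400 → 1/320 → 1/250 → 1/200 → 1/160.

1/160s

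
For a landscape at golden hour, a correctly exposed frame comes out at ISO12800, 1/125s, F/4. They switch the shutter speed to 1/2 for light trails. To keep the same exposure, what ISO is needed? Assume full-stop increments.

ISO 200

Shutter speed: 1/125 → 1/60 → 1/30 → 1/15 → 1/8 → 1/4 → 1/2 — 6 stops longer (brighter).
Need 6 stops darker from the ISO: 12800 → 6400 → 3200 → 1600 → 800 → 400 → 200.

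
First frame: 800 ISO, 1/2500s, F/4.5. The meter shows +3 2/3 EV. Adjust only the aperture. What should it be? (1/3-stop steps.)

f/16

Overexposed by 3 2/3 stops → need 3 2/3 stops darker.
Aperture: f/4.5 → f/5 → f/5.6 → f/6.3 → f/7.1 → f/8 → f/9 → f/10 → f/11 → f/13 → f/14 → f/16.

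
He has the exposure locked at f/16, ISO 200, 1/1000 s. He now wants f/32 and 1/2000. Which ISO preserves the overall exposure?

ISO 1600

Aperture: f/16 → f/22 → f/32 — 2 stops narrower (darker).
Shutter speed: 1/1000 → 1/2000 — 1 stop shorter (darker).
Net change so far: 3 stops darker. Offset with the ISO: 200 → 400 → 800 → 1600.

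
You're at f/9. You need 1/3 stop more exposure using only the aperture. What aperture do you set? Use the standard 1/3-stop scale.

f/8

Aperture: f/9 → f/8 — 1/3 stop larger aperture (brighter).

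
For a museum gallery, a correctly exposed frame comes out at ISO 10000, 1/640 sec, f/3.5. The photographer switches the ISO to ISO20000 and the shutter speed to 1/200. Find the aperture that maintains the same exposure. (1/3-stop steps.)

f/9

ISO: 10000 → 12800 → 16000 → 20000 — 1 stop higher (brighter).
Shutter speed: 1/640 → 1/500 → 1/400 → 1/320 → 1/250 → 1/200 — 1 2/3 stops slower (brighter).
Net change so far: 2 2/3 stops brighter. Offset with the aperture: f/3.5 → f/4 → f/4.5 → f/5 → f/5.6 → f/6.3 → f/7.1 → f/8 → f/9.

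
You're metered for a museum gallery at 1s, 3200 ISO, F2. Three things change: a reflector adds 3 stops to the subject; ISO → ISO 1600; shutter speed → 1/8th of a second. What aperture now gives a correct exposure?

Scene light: 3 stops brighter.
ISO: 3200 → 1600 — 1 stop dropped (darker).
Shutter speed: 1 → 1/2 → 1/4 → 1/8 — 3 stops faster (darker).
Net so far: 1 stop darker. Aperture: f/2 → f/1.4.

f/1.4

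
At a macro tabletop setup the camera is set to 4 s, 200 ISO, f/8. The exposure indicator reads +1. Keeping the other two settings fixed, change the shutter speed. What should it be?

2 s

Overexposed by 1 stop → need 1 stop darker.
Shutter speed: 4 → 2.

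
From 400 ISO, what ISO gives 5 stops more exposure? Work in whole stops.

ISO: 400 → 800 → 1600 → 3200 → 6400 → 12800 — 5 stops higher (brighter).

ISO 12800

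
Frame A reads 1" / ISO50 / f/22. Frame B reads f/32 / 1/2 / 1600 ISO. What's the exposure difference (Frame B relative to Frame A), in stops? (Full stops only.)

3 stops brighter

Aperture: f/22 → f/32 — 1 stop stopped down (darker).
Shutter speed: 1 → 1/2 — 1 stop faster (darker).
ISO: 50 → 100 → 200 → 400 → 800 → 1600 — 5 stops raised (brighter).
Net: −1 −1 +5 = +3 stops.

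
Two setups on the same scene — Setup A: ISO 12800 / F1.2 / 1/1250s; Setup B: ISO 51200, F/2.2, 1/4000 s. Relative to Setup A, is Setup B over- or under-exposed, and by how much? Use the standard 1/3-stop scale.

Aperture: f/1.2 → f/1.4 → f/1.6 → f/1.8 → f/2 → f/2.2 — 1 2/3 stops narrower (darker).
Shutter speed: 1/1250 → 1/1600 → 1/2000 → 1/2500 → 1/3200 → 1/4000 — 1 2/3 stops faster (darker).
ISO: 12800 → 16000 → 20000 → 25600 → 32000 → 40000 → 51200 — 2 stops raised (brighter).
Net: −1 2/3 −1 2/3 +2 = −1 1/3 stops.

1 1/3 stops darker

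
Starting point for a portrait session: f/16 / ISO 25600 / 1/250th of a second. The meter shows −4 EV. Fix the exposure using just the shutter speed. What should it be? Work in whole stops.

1/15s

Underexposed by 4 stops → need 4 stops brighter.
Shutter speed: 1/250 → 1/125 → 1/60 → 1/30 → 1/15.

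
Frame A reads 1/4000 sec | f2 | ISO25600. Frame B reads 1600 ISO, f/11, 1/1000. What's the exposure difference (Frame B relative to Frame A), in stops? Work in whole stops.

Aperture: f/2 → f/2.8 → f/4 → f/5.6 → f/8 → f/11 — 5 stops narrower (darker).
Shutter speed: 1/4000 → 1/2000 → 1/1000 — 2 stops longer (brighter).
ISO: 25600 → 12800 → 6400 → 3200 → 1600 — 4 stops lower (darker).
Net: −5 +2 −4 = −7 stops.

7 stops darker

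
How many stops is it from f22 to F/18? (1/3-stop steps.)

f/22 → f/20 → f/18 — count the steps: 2 third-stops = 2/3 stop.

2/3 stop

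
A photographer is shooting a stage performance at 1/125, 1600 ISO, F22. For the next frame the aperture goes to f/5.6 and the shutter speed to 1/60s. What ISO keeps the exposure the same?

ISO 50

Aperture: f/22 → f/16 → f/11 → f/8 → f/5.6 — 4 stops larger aperture (brighter).
Shutter speed: 1/125 → 1/60 — 1 stop slower (brighter).
Net change so far: 5 stops brighter. Offset with the ISO: 1600 → 800 → 400 → 200 → 100 → 50.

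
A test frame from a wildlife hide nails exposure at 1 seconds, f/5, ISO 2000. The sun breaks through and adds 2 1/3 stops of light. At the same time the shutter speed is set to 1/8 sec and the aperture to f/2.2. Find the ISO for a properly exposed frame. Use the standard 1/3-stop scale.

ISO 640

Scene light: 2 1/3 stops brighter.
Shutter speed: 1 → 0.8 → 0.6 → 0.5 → 0.4 → 0.3 → 1/4 → 1/5 → 1/6 → 1/8 — 3 stops shorter (darker).
Aperture: f/5 → f/4.5 → f/4 → f/3.5 → f/3.2 → f/2.8 → f/2.5 → f/2.2 — 2 1/3 stops wider (brighter).
Net so far: 1 2/3 stops brighter. ISO: 2000 → 1600 → 1250 → 1000 → 800 → 640.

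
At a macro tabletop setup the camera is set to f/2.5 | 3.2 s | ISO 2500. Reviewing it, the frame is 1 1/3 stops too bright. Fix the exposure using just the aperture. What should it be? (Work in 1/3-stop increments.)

Overexposed by 1 1/3 stops → need 1 1/3 stops darker.
Aperture: f/2.5 → f/2.8 → f/3.2 → f/3.5 → f/4.

f/4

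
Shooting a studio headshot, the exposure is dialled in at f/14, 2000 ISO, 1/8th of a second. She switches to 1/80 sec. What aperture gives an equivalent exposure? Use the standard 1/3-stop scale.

f/4.5

Shutter speed: 1/8 → 1/10 → 1/13 → 1/15 → 1/20 → 1/25 → 1/30 → 1/40 → 1/50 → 1/60 → 1/80 — 3 1/3 stops faster (darker).
Need 3 1/3 stops brighter from the aperture: f/14 → f/13 → f/11 → f/10 → f/9 → f/8 → f/7.1 → f/6.3 → f/5.6 → f/5 → f/4.5.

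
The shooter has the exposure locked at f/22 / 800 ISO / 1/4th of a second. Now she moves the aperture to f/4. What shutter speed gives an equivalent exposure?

Aperture: f/22 → f/16 → f/11 → f/8 → f/5.6 → f/4 — 5 stops larger aperture (brighter).
Need 5 stops darker from the shutter speed: 1/4 → 1/8 → 1/15 → 1/30 → 1/60 → 1/125.

1/125s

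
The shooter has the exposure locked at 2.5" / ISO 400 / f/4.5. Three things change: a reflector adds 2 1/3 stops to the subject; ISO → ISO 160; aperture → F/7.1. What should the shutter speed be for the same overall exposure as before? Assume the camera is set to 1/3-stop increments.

Scene light: 2 1/3 stops brighter.
ISO: 400 → 320 → 250 → 200 → 160 — 1 1/3 stops lower (darker).
Aperture: f/4.5 → f/5 → f/5.6 → f/6.3 → f/7.1 — 1 1/3 stops smaller aperture (darker).
Net so far: 1/3 stop darker. Shutter speed: 2.5 → 3.2.

3.2 s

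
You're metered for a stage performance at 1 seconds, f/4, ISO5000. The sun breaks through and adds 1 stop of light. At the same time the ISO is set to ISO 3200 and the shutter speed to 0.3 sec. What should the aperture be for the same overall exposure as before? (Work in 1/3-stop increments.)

f/2.5

Scene light: 1 stop brighter.
ISO: 5000 → 4000 → 3200 — 2/3 stop dropped (darker).
Shutter speed: 1 → 0.8 → 0.6 → 0.5 → 0.4 → 0.3 — 1 2/3 stops shorter (darker).
Net so far: 1 1/3 stops darker. Aperture: f/4 → f/3.5 → f/3.2 → f/2.8 → f/2.5.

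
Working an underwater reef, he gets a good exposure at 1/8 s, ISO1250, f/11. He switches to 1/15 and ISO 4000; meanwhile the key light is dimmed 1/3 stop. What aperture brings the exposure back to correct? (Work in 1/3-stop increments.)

Scene light: 1/3 stop darker.
Shutter speed: 1/8 → 1/10 → 1/13 → 1/15 — 1 stop faster (darker).
ISO: 1250 → 1600 → 2000 → 2500 → 3200 → 4000 — 1 2/3 stops raised (brighter).
Net so far: 1/3 stop brighter. Aperture: f/11 → f/13.

f/13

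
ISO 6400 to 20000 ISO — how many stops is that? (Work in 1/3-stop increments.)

6400 → 8000 → 10000 → 12800 → 16000 → 20000 — count the steps: 5 third-stops = 1 2/3 stops.

1 2/3 stops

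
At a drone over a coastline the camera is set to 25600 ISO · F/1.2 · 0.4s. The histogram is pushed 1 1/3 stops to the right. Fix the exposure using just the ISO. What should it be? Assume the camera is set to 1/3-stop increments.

Overexposed by 1 1/3 stops → need 1 1/3 stops darker.
ISO: 25600 → 20000 → 16000 → 12800 → 10000.

ISO 10000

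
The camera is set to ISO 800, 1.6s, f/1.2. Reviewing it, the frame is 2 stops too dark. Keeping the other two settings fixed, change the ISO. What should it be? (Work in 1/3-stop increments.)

Underexposed by 2 stops → need 2 stops brighter.
ISO: 800 → 1000 → 1250 → 1600 → 2000 → 2500 → 3200.

ISO 3200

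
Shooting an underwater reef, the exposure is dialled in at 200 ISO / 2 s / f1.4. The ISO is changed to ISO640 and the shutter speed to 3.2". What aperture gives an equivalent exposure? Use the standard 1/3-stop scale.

ISO: 200 → 250 → 320 → 400 → 500 → 640 — 1 2/3 stops higher (brighter).
Shutter speed: 2 → 2.5 → 3.2 — 2/3 stop longer (brighter).
Net change so far: 2 1/3 stops brighter. Offset with the aperture: f/1.4 → f/1.6 → f/1.8 → f/2 → f/2.2 → f/2.5 → f/2.8 → f/3.2.

f/3.2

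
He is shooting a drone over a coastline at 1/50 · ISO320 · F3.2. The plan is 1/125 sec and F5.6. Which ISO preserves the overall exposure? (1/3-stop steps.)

ISO 2500

Shutter speed: 1/50 → 1/60 → 1/80 → 1/100 → 1/125 — 1 1/3 stops faster (darker).
Aperture: f/3.2 → f/3.5 → f/4 → f/4.5 → f/5 → f/5.6 — 1 2/3 stops narrower (darker).
Net change so far: 3 stops darker. Offset with the ISO: 320 → 400 → 500 → 640 → 800 → 1000 → 1250 → 1600 → 2000 → 2500.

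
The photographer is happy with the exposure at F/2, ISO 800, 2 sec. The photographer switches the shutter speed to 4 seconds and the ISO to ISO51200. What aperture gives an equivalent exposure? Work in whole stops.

f/22

Shutter speed: 2 → 4 — 1 stop slower (brighter).
ISO: 800 → 1600 → 3200 → 6400 → 12800 → 25600 → 51200 — 6 stops raised (brighter).
Net change so far: 7 stops brighter. Offset with the aperture: f/2 → f/2.8 → f/4 → f/5.6 → f/8 → f/11 → f/16 → f/22.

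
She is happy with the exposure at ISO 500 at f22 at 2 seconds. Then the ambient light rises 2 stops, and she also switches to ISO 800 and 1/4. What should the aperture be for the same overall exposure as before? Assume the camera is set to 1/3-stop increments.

Scene light: 2 stops brighter.
ISO: 500 → 640 → 800 — 2/3 stop raised (brighter).
Shutter speed: 2 → 1.6 → 1.3 → 1 → 0.8 → 0.6 → 0.5 → 0.4 → 0.3 → 1/4 — 3 stops shorter (darker).
Net so far: 1/3 stop darker. Aperture: f/22 → f/20.

f/20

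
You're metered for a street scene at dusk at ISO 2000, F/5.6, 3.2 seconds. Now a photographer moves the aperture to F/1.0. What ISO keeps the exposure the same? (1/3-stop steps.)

Aperture: f/5.6 → f/5 → f/4.5 → f/4 → f/3.5 → f/3.2 → f/2.8 → f/2.5 → f/2.2 → f/2 → f/1.8 → f/1.6 → f/1.4 → f/1.2 → f/1.1 → f/1.0 — 5 stops wider (brighter).
Need 5 stops darker from the ISO: 2000 → 1600 → 1250 → 1000 → 800 → 640 → 500 → 400 → 320 → 250 → 200 → 160 → 125 → 100 → 80 → 64.

ISO 64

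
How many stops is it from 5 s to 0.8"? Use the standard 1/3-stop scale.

2 2/3 stops

5 → 4 → 3.2 → 2.5 → 2 → 1.6 → 1.3 → 1 → 0.8 — count the steps: 8 third-stops = 2 2/3 stops.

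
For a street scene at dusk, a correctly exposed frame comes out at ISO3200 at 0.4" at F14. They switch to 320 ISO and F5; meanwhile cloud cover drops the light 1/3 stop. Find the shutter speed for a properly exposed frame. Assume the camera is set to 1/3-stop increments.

0.6 s

Scene light: 1/3 stop darker.
ISO: 3200 → 2500 → 2000 → 1600 → 1250 → 1000 → 800 → 640 → 500 → 400 → 320 — 3 1/3 stops lower (darker).
Aperture: f/14 → f/13 → f/11 → f/10 → f/9 → f/8 → f/7.1 → f/6.3 → f/5.6 → f/5 — 3 stops opened up (brighter).
Net so far: 2/3 stop darker. Shutter speed: 0.4 → 0.5 → 0.6.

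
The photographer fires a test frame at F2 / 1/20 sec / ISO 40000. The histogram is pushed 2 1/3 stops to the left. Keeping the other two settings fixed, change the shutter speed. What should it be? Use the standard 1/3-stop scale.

1/4s

Underexposed by 2 1/3 stops → need 2 1/3 stops brighter.
Shutter speed: 1/20 → 1/15 → 1/13 → 1/10 → 1/8 → 1/6 → 1/5 → 1/4.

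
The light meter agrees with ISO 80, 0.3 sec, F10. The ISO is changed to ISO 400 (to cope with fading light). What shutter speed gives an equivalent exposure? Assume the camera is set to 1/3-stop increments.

ISO: 80 → 100 → 125 → 160 → 200 → 250 → 320 → 400 — 2 1/3 stops raised (brighter).
Need 2 1/3 stops darker from the shutter speed: 0.3 → 1/4 → 1/5 → 1/6 → 1/8 → 1/10 → 1/13 → 1/15.

1/15s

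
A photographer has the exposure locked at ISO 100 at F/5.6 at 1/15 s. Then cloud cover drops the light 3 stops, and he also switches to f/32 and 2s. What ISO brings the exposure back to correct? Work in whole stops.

Scene light: 3 stops darker.
Aperture: f/5.6 → f/8 → f/11 → f/16 → f/22 → f/32 — 5 stops smaller aperture (darker).
Shutter speed: 1/15 → 1/8 → 1/4 → 1/2 → 1 → 2 — 5 stops longer (brighter).
Net so far: 3 stops darker. ISO: 100 → 200 → 400 → 800.

ISO 800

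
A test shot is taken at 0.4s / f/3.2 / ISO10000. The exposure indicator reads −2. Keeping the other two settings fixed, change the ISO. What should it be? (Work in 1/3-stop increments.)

Underexposed by 2 stops → need 2 stops brighter.
ISO: 10000 → 12800 → 16000 → 20000 → 25600 → 32000 → 40000.

ISO 40000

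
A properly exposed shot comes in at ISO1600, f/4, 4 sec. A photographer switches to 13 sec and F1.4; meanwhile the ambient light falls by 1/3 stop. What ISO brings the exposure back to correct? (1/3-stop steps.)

ISO 80

Scene light: 1/3 stop darker.
Shutter speed: 4 → 5 → 6 → 8 → 10 → 13 — 1 2/3 stops slower (brighter).
Aperture: f/4 → f/3.5 → f/3.2 → f/2.8 → f/2.5 → f/2.2 → f/2 → f/1.8 → f/1.6 → f/1.4 — 3 stops opened up (brighter).
Net so far: 4 1/3 stops brighter. ISO: 1600 → 1250 → 1000 → 800 → 640 → 500 → 400 → 320 → 250 → 200 → 160 → 125 → 100 → 80.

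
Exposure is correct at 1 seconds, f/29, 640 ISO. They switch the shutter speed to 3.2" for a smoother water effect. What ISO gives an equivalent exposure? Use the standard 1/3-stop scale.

Shutter speed: 1 → 1.3 → 1.6 → 2 → 2.5 → 3.2 — 1 2/3 stops slower (brighter).
Need 1 2/3 stops darker from the ISO: 640 → 500 → 400 → 320 → 250 → 200.

ISO 200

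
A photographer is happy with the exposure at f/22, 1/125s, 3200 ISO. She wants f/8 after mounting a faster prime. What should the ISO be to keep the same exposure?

ISO 400

Aperture: f/22 → f/16 → f/11 → f/8 — 3 stops opened up (brighter).
Need 3 stops darker from the ISO: 3200 → 1600 → 800 → 400.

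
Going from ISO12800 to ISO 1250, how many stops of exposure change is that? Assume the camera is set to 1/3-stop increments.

12800 → 10000 → 8000 → 6400 → 5000 → 4000 → 3200 → 2500 → 2000 → 1600 → 1250 — count the steps: 10 third-stops = 3 1/3 stops.

3 1/3 stops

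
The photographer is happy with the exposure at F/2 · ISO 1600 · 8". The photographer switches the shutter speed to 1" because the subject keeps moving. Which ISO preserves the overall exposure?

Shutter speed: 8 → 4 → 2 → 1 — 3 stops shorter (darker).
Need 3 stops brighter from the ISO: 1600 → 3200 → 6400 → 12800.

ISO 12800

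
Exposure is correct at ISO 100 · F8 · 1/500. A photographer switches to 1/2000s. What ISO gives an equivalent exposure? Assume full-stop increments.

ISO 400

Shutter speed: 1/500 → 1/1000 → 1/2000 — 2 stops shorter (darker).
Need 2 stops brighter from the ISO: 100 → 200 → 400.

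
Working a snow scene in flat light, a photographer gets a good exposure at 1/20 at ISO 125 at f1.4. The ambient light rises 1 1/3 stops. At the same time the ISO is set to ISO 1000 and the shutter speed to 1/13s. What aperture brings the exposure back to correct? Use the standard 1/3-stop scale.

f/8

Scene light: 1 1/3 stops brighter.
ISO: 125 → 160 → 200 → 250 → 320 → 400 → 500 → 640 → 800 → 1000 — 3 stops raised (brighter).
Shutter speed: 1/20 → 1/15 → 1/13 — 2/3 stop longer (brighter).
Net so far: 5 stops brighter. Aperture: f/1.4 → f/1.6 → f/1.8 → f/2 → f/2.2 → f/2.5 → f/2.8 → f/3.2 → f/3.5 → f/4 → f/4.5 → f/5 → f/5.6 → f/6.3 → f/7.1 → f/8.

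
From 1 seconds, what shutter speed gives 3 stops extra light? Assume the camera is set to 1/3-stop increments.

Shutter speed: 1 → 1.3 → 1.6 → 2 → 2.5 → 3.2 → 4 → 5 → 6 → 8 — 3 stops slower (brighter).

8 s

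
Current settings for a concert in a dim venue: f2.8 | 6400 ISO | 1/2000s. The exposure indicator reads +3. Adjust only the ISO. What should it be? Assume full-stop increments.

Overexposed by 3 stops → need 3 stops darker.
ISO: 6400 → 3200 → 1600 → 800.

ISO 800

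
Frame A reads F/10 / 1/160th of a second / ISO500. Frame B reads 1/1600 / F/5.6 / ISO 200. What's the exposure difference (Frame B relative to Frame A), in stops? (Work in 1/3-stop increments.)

Aperture: f/10 → f/9 → f/8 → f/7.1 → f/6.3 → f/5.6 — 1 2/3 stops opened up (brighter).
Shutter speed: 1/160 → 1/200 → 1/250 → 1/320 → 1/400 → 1/500 → 1/640 → 1/800 → 1/1000 → 1/1250 → 1/1600 — 3 1/3 stops shorter (darker).
ISO: 500 → 400 → 320 → 250 → 200 — 1 1/3 stops lower (darker).
Net: +1 2/3 −3 1/3 −1 1/3 = −3 stops.

3 stops darker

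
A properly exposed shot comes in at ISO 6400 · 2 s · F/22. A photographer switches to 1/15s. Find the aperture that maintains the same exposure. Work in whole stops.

f/4

Shutter speed: 2 → 1 → 1/2 → 1/4 → 1/8 → 1/15 — 5 stops shorter (darker).
Need 5 stops brighter from the aperture: f/22 → f/16 → f/11 → f/8 → f/5.6 → f/4.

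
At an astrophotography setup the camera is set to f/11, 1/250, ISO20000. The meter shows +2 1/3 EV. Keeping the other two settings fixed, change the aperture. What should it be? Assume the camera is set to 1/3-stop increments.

f/25

Overexposed by 2 1/3 stops → need 2 1/3 stops darker.
Aperture: f/11 → f/13 → f/14 → f/16 → f/18 → f/20 → f/22 → f/25.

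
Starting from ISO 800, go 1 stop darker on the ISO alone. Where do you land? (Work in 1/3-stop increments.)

ISO 400

ISO: 800 → 640 → 500 → 400 — 1 stop lower (darker).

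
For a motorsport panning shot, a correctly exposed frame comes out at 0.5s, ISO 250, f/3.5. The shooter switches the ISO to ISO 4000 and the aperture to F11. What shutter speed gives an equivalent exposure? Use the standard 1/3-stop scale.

ISO: 250 → 320 → 400 → 500 → 640 → 800 → 1000 → 1250 → 1600 → 2000 → 2500 → 3200 → 4000 — 4 stops raised (brighter).
Aperture: f/3.5 → f/4 → f/4.5 → f/5 → f/5.6 → f/6.3 → f/7.1 → f/8 → f/9 → f/10 → f/11 — 3 1/3 stops stopped down (darker).
Net change so far: 2/3 stop brighter. Offset with the shutter speed: 0.5 → 0.4 → 0.3.

0.3 s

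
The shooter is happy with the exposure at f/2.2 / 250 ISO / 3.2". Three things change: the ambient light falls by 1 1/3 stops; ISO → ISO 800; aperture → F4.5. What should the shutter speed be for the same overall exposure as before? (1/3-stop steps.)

10 s

Scene light: 1 1/3 stops darker.
ISO: 250 → 320 → 400 → 500 → 640 → 800 — 1 2/3 stops raised (brighter).
Aperture: f/2.2 → f/2.5 → f/2.8 → f/3.2 → f/3.5 → f/4 → f/4.5 — 2 stops stopped down (darker).
Net so far: 1 2/3 stops darker. Shutter speed: 3.2 → 4 → 5 → 6 → 8 → 10.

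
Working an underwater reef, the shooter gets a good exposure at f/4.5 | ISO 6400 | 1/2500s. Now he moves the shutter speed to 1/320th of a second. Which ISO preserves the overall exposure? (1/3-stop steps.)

Shutter speed: 1/2500 → 1/2000 → 1/1600 → 1/1250 → 1/1000 → 1/800 → 1/640 → 1/500 → 1/400 → 1/320 — 3 stops longer (brighter).
Need 3 stops darker from the ISO: 6400 → 5000 → 4000 → 3200 → 2500 → 2000 → 1600 → 1250 → 1000 → 800.

ISO 800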